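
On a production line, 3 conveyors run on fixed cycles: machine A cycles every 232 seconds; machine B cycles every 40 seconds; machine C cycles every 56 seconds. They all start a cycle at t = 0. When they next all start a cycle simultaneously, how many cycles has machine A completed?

They are all back at their starting positions together after one LCM of the periods.
232 = 2^3 × 29
40 = 2^3 × 5
56 = 2^3 × 7
LCM(232, 40, 56) = 2^3 × 5 × 7 × 29 = 8120.
Cycles for period 232: 8120 / 232 = 35.

35 cycles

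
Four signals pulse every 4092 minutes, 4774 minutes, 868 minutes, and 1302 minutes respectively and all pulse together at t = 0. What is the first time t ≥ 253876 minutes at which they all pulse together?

257796 minutes

Joint pulses occur at multiples of LCM(4092, 4774, 868, 1302).
4092 = 2^2 × 3 × 11 × 31
4774 = 2 × 7 × 11 × 31
868 = 2^2 × 7 × 31
1302 = 2 × 3 × 7 × 31
LCM(4092, 4774, 868, 1302) = 2^2 × 3 × 7 × 11 × 31 = 28644.
Smallest multiple of 28644 that is ≥ 253876: ⌈253876/28644⌉ × 28644 = 9 × 28644 = 257796.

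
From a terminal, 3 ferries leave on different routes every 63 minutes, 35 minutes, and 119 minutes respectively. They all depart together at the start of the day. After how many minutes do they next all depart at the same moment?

The first simultaneous occurrence is after LCM of the individual periods.
63 = 3^2 × 7
35 = 5 × 7
119 = 7 × 17
LCM(63, 35, 119) = 3^2 × 5 × 7 × 17 = 5355.

5355 minutes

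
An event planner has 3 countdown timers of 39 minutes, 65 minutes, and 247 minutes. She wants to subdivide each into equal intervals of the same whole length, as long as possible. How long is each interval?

13 minutes

The interval must divide each timer length; the longest such is the gcd.
39 = 3 × 13
65 = 5 × 13
247 = 13 × 19
gcd(39, 65, 247) = 13.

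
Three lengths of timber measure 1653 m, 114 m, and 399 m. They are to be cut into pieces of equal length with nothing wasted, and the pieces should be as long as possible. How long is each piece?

57 m

Each piece length must divide every original length, so the longest possible is gcd(1653, 114, 399).
1653 = 3 × 19 × 29
114 = 2 × 3 × 19
399 = 3 × 7 × 19
gcd(1653, 114, 399) = 3 × 19 = 57.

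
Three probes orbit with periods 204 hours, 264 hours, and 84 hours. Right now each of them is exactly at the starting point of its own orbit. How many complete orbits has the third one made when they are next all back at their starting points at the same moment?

They are all back at their starting positions together after one LCM of the periods.
204 = 2^2 × 3 × 17
264 = 2^3 × 3 × 11
84 = 2^2 × 3 × 7
LCM(204, 264, 84) = 2^3 × 3 × 7 × 11 × 17 = 31416.
Orbits for period 84: 31416 / 84 = 374.

374 orbits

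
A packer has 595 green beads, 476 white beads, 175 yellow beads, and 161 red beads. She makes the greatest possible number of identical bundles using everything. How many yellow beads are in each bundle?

25

Number of bundles = gcd(595, 476, 175, 161).
595 = 5 × 7 × 17
476 = 2^2 × 7 × 17
175 = 5^2 × 7
161 = 7 × 23
gcd(595, 476, 175, 161) = 7.
yellow beads per bundle = 175 / 7 = 25.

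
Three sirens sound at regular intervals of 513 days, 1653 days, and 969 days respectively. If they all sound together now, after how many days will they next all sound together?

We need the least common multiple of the intervals.
513 = 3^3 × 19
1653 = 3 × 19 × 29
969 = 3 × 17 × 19
LCM(513, 1653, 969) = 3^3 × 17 × 19 × 29 = 252909.

252909 days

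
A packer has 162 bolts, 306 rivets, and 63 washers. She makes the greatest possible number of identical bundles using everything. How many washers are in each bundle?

7

Number of bundles = gcd(162, 306, 63).
162 = 2 × 3^4
306 = 2 × 3^2 × 17
63 = 3^2 × 7
gcd(162, 306, 63) = 3^2 = 9.
washers per bundle = 63 / 9 = 7.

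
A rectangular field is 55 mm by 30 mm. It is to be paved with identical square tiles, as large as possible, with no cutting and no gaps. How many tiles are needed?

Tile side = gcd(55, 30).
55 = 5 × 11
30 = 2 × 3 × 5
gcd(55, 30) = 5.
Tiles: (55/5) × (30/5) = 11 × 6 = 66.

66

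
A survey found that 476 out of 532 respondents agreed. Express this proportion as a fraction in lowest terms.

476 = 2^2 × 7 × 17
532 = 2^2 × 7 × 19
gcd(476, 532) = 2^2 × 7 = 28.
Divide numerator and denominator by 28: 476/532 = 17/19.

17/19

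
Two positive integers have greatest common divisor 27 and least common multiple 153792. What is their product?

4152384

For any two positive integers, gcd × lcm = product = 27 × 153792 = 4152384.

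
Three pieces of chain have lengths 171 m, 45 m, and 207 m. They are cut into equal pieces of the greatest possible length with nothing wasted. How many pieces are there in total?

47

Piece length = gcd(171, 45, 207).
171 = 3^2 × 19
45 = 3^2 × 5
207 = 3^2 × 23
gcd(171, 45, 207) = 3^2 = 9.
Total pieces = 171/9 + 45/9 + 207/9 = 19 + 5 + 23 = 47.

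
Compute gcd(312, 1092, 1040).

52

312 = 2^3 × 3 × 13
1092 = 2^2 × 3 × 7 × 13
1040 = 2^4 × 5 × 13
gcd(312, 1092, 1040) = 2^2 × 13 = 52.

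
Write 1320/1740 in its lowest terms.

1320 = 2^3 × 3 × 5 × 11
1740 = 2^2 × 3 × 5 × 29
gcd(1320, 1740) = 2^2 × 3 × 5 = 60.
Divide numerator and denominator by 60: 1320/1740 = 22/29.

22/29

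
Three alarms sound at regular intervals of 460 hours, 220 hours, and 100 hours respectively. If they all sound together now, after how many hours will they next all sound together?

We need the least common multiple of the intervals.
460 = 2^2 × 5 × 23
220 = 2^2 × 5 × 11
100 = 2^2 × 5^2
LCM(460, 220, 100) = 2^2 × 5^2 × 11 × 23 = 25300.

25300 hours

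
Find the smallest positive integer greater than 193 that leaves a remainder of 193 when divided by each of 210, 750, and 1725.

N − 193 must be a common multiple of 210, 750, and 1725.
210 = 2 × 3 × 5 × 7
750 = 2 × 3 × 5^3
1725 = 3 × 5^2 × 23
LCM(210, 750, 1725) = 2 × 3 × 5^3 × 7 × 23 = 120750.
Smallest N > 193 is LCM + 193 = 120750 + 193 = 120943.

120943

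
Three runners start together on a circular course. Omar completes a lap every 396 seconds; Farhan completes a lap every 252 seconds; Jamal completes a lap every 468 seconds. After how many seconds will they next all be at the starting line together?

36036 seconds

The first simultaneous occurrence is after LCM of the individual periods.
396 = 2^2 × 3^2 × 11
252 = 2^2 × 3^2 × 7
468 = 2^2 × 3^2 × 13
LCM(396, 252, 468) = 2^2 × 3^2 × 7 × 11 × 13 = 36036.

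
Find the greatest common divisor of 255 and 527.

17

255 = 3 × 5 × 17
527 = 17 × 31
gcd(255, 527) = 17.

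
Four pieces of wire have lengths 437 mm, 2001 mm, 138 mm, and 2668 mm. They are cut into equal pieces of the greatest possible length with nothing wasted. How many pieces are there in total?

Piece length = gcd(437, 2001, 138, 2668).
437 = 19 × 23
2001 = 3 × 23 × 29
138 = 2 × 3 × 23
2668 = 2^2 × 23 × 29
gcd(437, 2001, 138, 2668) = 23.
Total pieces = 437/23 + 2001/23 + 138/23 + 2668/23 = 19 + 87 + 6 + 116 = 228.

228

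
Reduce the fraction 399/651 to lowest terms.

399 = 3 × 7 × 19
651 = 3 × 7 × 31
gcd(399, 651) = 3 × 7 = 21.
Divide numerator and denominator by 21: 399/651 = 19/31.

19/31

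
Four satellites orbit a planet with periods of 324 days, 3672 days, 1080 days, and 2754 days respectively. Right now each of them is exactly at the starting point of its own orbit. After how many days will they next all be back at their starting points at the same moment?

We need the least common multiple of the intervals.
324 = 2^2 × 3^4
3672 = 2^3 × 3^3 × 17
1080 = 2^3 × 3^3 × 5
2754 = 2 × 3^4 × 17
LCM(324, 3672, 1080, 2754) = 2^3 × 3^4 × 5 × 17 = 55080.

55080 days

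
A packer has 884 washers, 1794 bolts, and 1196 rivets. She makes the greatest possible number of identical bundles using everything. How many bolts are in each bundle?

Number of bundles = gcd(884, 1794, 1196).
884 = 2^2 × 13 × 17
1794 = 2 × 3 × 13 × 23
1196 = 2^2 × 13 × 23
gcd(884, 1794, 1196) = 2 × 13 = 26.
bolts per bundle = 1794 / 26 = 69.

69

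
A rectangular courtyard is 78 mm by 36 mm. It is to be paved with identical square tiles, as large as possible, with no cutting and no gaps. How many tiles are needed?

78

Tile side = gcd(78, 36).
78 = 2 × 3 × 13
36 = 2^2 × 3^2
gcd(78, 36) = 2 × 3 = 6.
Tiles: (78/6) × (36/6) = 13 × 6 = 78.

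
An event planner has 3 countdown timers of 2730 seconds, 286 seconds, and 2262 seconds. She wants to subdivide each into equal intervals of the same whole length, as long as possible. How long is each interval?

The interval must divide each timer length; the longest such is the gcd.
2730 = 2 × 3 × 5 × 7 × 13
286 = 2 × 11 × 13
2262 = 2 × 3 × 13 × 29
gcd(2730, 286, 2262) = 2 × 13 = 26.

26 seconds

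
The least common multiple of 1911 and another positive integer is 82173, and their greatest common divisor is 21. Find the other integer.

gcd × lcm = product of the two integers, so the other integer is (21 × 82173) / 1911 = 903.

903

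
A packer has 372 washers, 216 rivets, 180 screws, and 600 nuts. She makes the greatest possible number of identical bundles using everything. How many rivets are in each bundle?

Number of bundles = gcd(372, 216, 180, 600).
372 = 2^2 × 3 × 31
216 = 2^3 × 3^3
180 = 2^2 × 3^2 × 5
600 = 2^3 × 3 × 5^2
gcd(372, 216, 180, 600) = 2^2 × 3 = 12.
rivets per bundle = 216 / 12 = 18.

18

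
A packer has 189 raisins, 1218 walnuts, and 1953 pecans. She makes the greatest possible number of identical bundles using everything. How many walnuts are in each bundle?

Number of bundles = gcd(189, 1218, 1953).
189 = 3^3 × 7
1218 = 2 × 3 × 7 × 29
1953 = 3^2 × 7 × 31
gcd(189, 1218, 1953) = 3 × 7 = 21.
walnuts per bundle = 1218 / 21 = 58.

58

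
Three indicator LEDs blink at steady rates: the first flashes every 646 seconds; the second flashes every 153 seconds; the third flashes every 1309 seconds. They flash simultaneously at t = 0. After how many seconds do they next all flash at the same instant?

We need the least common multiple of the intervals.
646 = 2 × 17 × 19
153 = 3^2 × 17
1309 = 7 × 11 × 17
LCM(646, 153, 1309) = 2 × 3^2 × 7 × 11 × 17 × 19 = 447678.

447678 seconds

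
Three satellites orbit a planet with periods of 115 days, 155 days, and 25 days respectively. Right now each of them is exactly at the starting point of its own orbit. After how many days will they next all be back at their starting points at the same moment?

They coincide at every common multiple of the periods; the first is the LCM.
115 = 5 × 23
155 = 5 × 31
25 = 5^2
LCM(115, 155, 25) = 5^2 × 23 × 31 = 17825.

17825 days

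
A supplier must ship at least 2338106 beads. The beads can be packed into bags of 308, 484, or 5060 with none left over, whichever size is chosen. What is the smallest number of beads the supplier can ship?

2727340

The number of beads must be a common multiple of 308, 484, and 5060, so a multiple of their LCM.
308 = 2^2 × 7 × 11
484 = 2^2 × 11^2
5060 = 2^2 × 5 × 11 × 23
LCM(308, 484, 5060) = 2^2 × 5 × 7 × 11^2 × 23 = 389620.
Smallest multiple of 389620 that is ≥ 2338106: ⌈2338106/389620⌉ × 389620 = 7 × 389620 = 2727340.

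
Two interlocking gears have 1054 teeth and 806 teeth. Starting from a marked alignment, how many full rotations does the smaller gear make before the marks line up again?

17 rotations

They are all back at their starting positions together after one LCM of the periods.
1054 = 2 × 17 × 31
806 = 2 × 13 × 31
LCM(1054, 806) = 2 × 13 × 17 × 31 = 13702.
Rotations for period 806: 13702 / 806 = 17.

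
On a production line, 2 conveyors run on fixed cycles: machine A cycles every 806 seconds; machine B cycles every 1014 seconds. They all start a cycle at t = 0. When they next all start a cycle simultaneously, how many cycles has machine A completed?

39 cycles

The first common completion time is the LCM of the periods.
806 = 2 × 13 × 31
1014 = 2 × 3 × 13^2
LCM(806, 1014) = 2 × 3 × 13^2 × 31 = 31434.
Cycles for period 806: 31434 / 806 = 39.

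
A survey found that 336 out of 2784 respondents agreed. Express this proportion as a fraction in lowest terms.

7/58

336 = 2^4 × 3 × 7
2784 = 2^5 × 3 × 29
gcd(336, 2784) = 2^4 × 3 = 48.
Divide numerator and denominator by 48: 336/2784 = 7/58.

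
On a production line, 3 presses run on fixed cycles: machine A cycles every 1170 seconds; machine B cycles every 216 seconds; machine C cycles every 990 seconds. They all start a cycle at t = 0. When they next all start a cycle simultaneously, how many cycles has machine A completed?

132 cycles

They are all back at their starting positions together after one LCM of the periods.
1170 = 2 × 3^2 × 5 × 13
216 = 2^3 × 3^3
990 = 2 × 3^2 × 5 × 11
LCM(1170, 216, 990) = 2^3 × 3^3 × 5 × 11 × 13 = 154440.
Cycles for period 1170: 154440 / 1170 = 132.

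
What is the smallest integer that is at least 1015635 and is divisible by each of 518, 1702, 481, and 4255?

The integer must be a common multiple of 518, 1702, 481, and 4255, so a multiple of their LCM.
518 = 2 × 7 × 37
1702 = 2 × 23 × 37
481 = 13 × 37
4255 = 5 × 23 × 37
LCM(518, 1702, 481, 4255) = 2 × 5 × 7 × 13 × 23 × 37 = 774410.
Smallest multiple of 774410 that is ≥ 1015635: ⌈1015635/774410⌉ × 774410 = 2 × 774410 = 1548820.

1548820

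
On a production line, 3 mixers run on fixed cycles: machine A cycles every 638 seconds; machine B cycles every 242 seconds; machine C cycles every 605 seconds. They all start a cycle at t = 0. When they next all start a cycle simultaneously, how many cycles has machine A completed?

They are all back at their starting positions together after one LCM of the periods.
638 = 2 × 11 × 29
242 = 2 × 11^2
605 = 5 × 11^2
LCM(638, 242, 605) = 2 × 5 × 11^2 × 29 = 35090.
Cycles for period 638: 35090 / 638 = 55.

55 cycles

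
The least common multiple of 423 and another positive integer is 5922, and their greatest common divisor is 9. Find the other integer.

126

gcd × lcm = product of the two integers, so the other integer is (9 × 5922) / 423 = 126.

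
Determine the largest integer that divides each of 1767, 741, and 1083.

1767 = 3 × 19 × 31
741 = 3 × 13 × 19
1083 = 3 × 19^2
gcd(1767, 741, 1083) = 3 × 19 = 57.

57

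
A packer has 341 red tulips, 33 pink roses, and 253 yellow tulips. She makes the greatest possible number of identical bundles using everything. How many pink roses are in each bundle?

3

Number of bundles = gcd(341, 33, 253).
341 = 11 × 31
33 = 3 × 11
253 = 11 × 23
gcd(341, 33, 253) = 11.
pink roses per bundle = 33 / 11 = 3.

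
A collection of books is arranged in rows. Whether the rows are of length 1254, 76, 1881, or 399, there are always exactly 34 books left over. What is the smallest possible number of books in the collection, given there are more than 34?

52702

N − 34 must be a common multiple of 1254, 76, 1881, and 399.
1254 = 2 × 3 × 11 × 19
76 = 2^2 × 19
1881 = 3^2 × 11 × 19
399 = 3 × 7 × 19
LCM(1254, 76, 1881, 399) = 2^2 × 3^2 × 7 × 11 × 19 = 52668.
Smallest N > 34 is LCM + 34 = 52668 + 34 = 52702.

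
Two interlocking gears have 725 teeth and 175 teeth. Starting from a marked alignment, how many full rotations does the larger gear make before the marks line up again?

7 rotations

All finish a whole number of cycles simultaneously at t = LCM of the periods.
725 = 5^2 × 29
175 = 5^2 × 7
LCM(725, 175) = 5^2 × 7 × 29 = 5075.
Rotations for period 725: 5075 / 725 = 7.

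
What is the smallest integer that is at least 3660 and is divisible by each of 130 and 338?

The integer must be a common multiple of 130 and 338, so a multiple of their LCM.
130 = 2 × 5 × 13
338 = 2 × 13^2
LCM(130, 338) = 2 × 5 × 13^2 = 1690.
Smallest multiple of 1690 that is ≥ 3660: ⌈3660/1690⌉ × 1690 = 3 × 1690 = 5070.

5070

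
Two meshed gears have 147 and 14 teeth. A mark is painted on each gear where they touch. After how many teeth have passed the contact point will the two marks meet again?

The first simultaneous occurrence is after LCM of the individual periods.
147 = 3 × 7^2
14 = 2 × 7
LCM(147, 14) = 2 × 3 × 7^2 = 294.

294 teeth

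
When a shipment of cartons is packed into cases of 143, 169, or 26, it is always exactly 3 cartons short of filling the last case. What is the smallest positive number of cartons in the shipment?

3715

Being 3 short of a full case of size k means N ≡ −3 (mod k), i.e. N + 3 is a multiple of each size.
143 = 11 × 13
169 = 13^2
26 = 2 × 13
LCM(143, 169, 26) = 2 × 11 × 13^2 = 3718.
Smallest positive N is 3718 − 3 = 3715.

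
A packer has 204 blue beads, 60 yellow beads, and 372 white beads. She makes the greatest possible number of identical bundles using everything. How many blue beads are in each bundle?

17

Number of bundles = gcd(204, 60, 372).
204 = 2^2 × 3 × 17
60 = 2^2 × 3 × 5
372 = 2^2 × 3 × 31
gcd(204, 60, 372) = 2^2 × 3 = 12.
blue beads per bundle = 204 / 12 = 17.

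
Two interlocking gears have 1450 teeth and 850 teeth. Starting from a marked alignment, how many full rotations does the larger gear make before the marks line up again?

They are all back at their starting positions together after one LCM of the periods.
1450 = 2 × 5^2 × 29
850 = 2 × 5^2 × 17
LCM(1450, 850) = 2 × 5^2 × 17 × 29 = 24650.
Rotations for period 1450: 24650 / 1450 = 17.

17 rotations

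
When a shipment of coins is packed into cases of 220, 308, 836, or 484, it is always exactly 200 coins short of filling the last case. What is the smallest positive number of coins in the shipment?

Being 200 short of a full case of size k means N ≡ −200 (mod k), i.e. N + 200 is a multiple of each size.
220 = 2^2 × 5 × 11
308 = 2^2 × 7 × 11
836 = 2^2 × 11 × 19
484 = 2^2 × 11^2
LCM(220, 308, 836, 484) = 2^2 × 5 × 7 × 11^2 × 19 = 321860.
Smallest positive N is 321860 − 200 = 321660.

321660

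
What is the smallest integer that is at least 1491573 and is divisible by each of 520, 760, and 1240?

1531400

The integer must be a common multiple of 520, 760, and 1240, so a multiple of their LCM.
520 = 2^3 × 5 × 13
760 = 2^3 × 5 × 19
1240 = 2^3 × 5 × 31
LCM(520, 760, 1240) = 2^3 × 5 × 13 × 19 × 31 = 306280.
Smallest multiple of 306280 that is ≥ 1491573: ⌈1491573/306280⌉ × 306280 = 5 × 306280 = 1531400.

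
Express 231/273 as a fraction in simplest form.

231 = 3 × 7 × 11
273 = 3 × 7 × 13
gcd(231, 273) = 3 × 7 = 21.
Divide numerator and denominator by 21: 231/273 = 11/13.

11/13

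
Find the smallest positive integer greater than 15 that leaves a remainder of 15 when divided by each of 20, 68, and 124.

N − 15 must be a common multiple of 20, 68, and 124.
20 = 2^2 × 5
68 = 2^2 × 17
124 = 2^2 × 31
LCM(20, 68, 124) = 2^2 × 5 × 17 × 31 = 10540.
Smallest N > 15 is LCM + 15 = 10540 + 15 = 10555.

10555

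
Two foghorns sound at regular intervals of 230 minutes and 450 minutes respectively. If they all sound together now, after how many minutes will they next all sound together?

10350 minutes

We need the least common multiple of the intervals.
230 = 2 × 5 × 23
450 = 2 × 3^2 × 5^2
LCM(230, 450) = 2 × 3^2 × 5^2 × 23 = 10350.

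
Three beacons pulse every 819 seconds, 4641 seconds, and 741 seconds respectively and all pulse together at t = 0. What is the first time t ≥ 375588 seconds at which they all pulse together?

529074 seconds

Joint pulses occur at multiples of LCM(819, 4641, 741).
819 = 3^2 × 7 × 13
4641 = 3 × 7 × 13 × 17
741 = 3 × 13 × 19
LCM(819, 4641, 741) = 3^2 × 7 × 13 × 17 × 19 = 264537.
Smallest multiple of 264537 that is ≥ 375588: ⌈375588/264537⌉ × 264537 = 2 × 264537 = 529074.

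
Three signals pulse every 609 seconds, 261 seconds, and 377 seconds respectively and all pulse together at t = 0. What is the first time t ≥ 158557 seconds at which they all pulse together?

Joint pulses occur at multiples of LCM(609, 261, 377).
609 = 3 × 7 × 29
261 = 3^2 × 29
377 = 13 × 29
LCM(609, 261, 377) = 3^2 × 7 × 13 × 29 = 23751.
Smallest multiple of 23751 that is ≥ 158557: ⌈158557/23751⌉ × 23751 = 7 × 23751 = 166257.

166257 seconds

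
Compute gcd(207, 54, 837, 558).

9

207 = 3^2 × 23
54 = 2 × 3^3
837 = 3^3 × 31
558 = 2 × 3^2 × 31
gcd(207, 54, 837, 558) = 3^2 = 9.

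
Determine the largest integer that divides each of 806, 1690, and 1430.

26

806 = 2 × 13 × 31
1690 = 2 × 5 × 13^2
1430 = 2 × 5 × 11 × 13
gcd(806, 1690, 1430) = 2 × 13 = 26.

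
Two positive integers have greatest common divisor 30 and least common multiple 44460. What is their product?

1333800

For any two positive integers, gcd × lcm = product = 30 × 44460 = 1333800.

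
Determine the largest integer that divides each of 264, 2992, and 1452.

44

264 = 2^3 × 3 × 11
2992 = 2^4 × 11 × 17
1452 = 2^2 × 3 × 11^2
gcd(264, 2992, 1452) = 2^2 × 11 = 44.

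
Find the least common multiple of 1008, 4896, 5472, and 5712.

1008 = 2^4 × 3^2 × 7
4896 = 2^5 × 3^2 × 17
5472 = 2^5 × 3^2 × 19
5712 = 2^4 × 3 × 7 × 17
LCM(1008, 4896, 5472, 5712) = 2^5 × 3^2 × 7 × 17 × 19 = 651168.

651168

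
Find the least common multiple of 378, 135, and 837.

378 = 2 × 3^3 × 7
135 = 3^3 × 5
837 = 3^3 × 31
LCM(378, 135, 837) = 2 × 3^3 × 5 × 7 × 31 = 58590.

58590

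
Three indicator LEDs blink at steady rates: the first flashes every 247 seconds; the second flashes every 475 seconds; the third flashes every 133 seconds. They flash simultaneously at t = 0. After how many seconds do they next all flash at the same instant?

They coincide at every common multiple of the periods; the first is the LCM.
247 = 13 × 19
475 = 5^2 × 19
133 = 7 × 19
LCM(247, 475, 133) = 5^2 × 7 × 13 × 19 = 43225.

43225 seconds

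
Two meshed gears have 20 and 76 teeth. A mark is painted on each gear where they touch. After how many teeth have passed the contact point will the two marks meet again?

We need the least common multiple of the intervals.
20 = 2^2 × 5
76 = 2^2 × 19
LCM(20, 76) = 2^2 × 5 × 19 = 380.

380 teeth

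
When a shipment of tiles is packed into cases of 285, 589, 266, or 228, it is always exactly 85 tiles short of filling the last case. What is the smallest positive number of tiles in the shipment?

Being 85 short of a full case of size k means N ≡ −85 (mod k), i.e. N + 85 is a multiple of each size.
285 = 3 × 5 × 19
589 = 19 × 31
266 = 2 × 7 × 19
228 = 2^2 × 3 × 19
LCM(285, 589, 266, 228) = 2^2 × 3 × 5 × 7 × 19 × 31 = 247380.
Smallest positive N is 247380 − 85 = 247295.

247295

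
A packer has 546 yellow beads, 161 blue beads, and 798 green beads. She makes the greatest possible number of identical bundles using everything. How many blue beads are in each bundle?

23

Number of bundles = gcd(546, 161, 798).
546 = 2 × 3 × 7 × 13
161 = 7 × 23
798 = 2 × 3 × 7 × 19
gcd(546, 161, 798) = 7.
blue beads per bundle = 161 / 7 = 23.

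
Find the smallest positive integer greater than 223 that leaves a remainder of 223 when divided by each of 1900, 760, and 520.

49623

N − 223 must be a common multiple of 1900, 760, and 520.
1900 = 2^2 × 5^2 × 19
760 = 2^3 × 5 × 19
520 = 2^3 × 5 × 13
LCM(1900, 760, 520) = 2^3 × 5^2 × 13 × 19 = 49400.
Smallest N > 223 is LCM + 223 = 49400 + 223 = 49623.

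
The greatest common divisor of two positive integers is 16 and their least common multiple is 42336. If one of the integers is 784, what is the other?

864

For two integers, gcd × lcm = product, so the other is (16 × 42336) / 784 = 677376 / 784 = 864.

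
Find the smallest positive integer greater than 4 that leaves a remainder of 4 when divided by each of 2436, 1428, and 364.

N − 4 must be a common multiple of 2436, 1428, and 364.
2436 = 2^2 × 3 × 7 × 29
1428 = 2^2 × 3 × 7 × 17
364 = 2^2 × 7 × 13
LCM(2436, 1428, 364) = 2^2 × 3 × 7 × 13 × 17 × 29 = 538356.
Smallest N > 4 is LCM + 4 = 538356 + 4 = 538360.

538360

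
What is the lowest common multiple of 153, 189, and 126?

6426

153 = 3^2 × 17
189 = 3^3 × 7
126 = 2 × 3^2 × 7
LCM(153, 189, 126) = 2 × 3^3 × 7 × 17 = 6426.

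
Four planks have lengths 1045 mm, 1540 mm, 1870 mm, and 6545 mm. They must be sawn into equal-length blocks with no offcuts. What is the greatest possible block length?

This is the greatest common divisor of 1045, 1540, 1870, and 6545.
1045 = 5 × 11 × 19
1540 = 2^2 × 5 × 7 × 11
1870 = 2 × 5 × 11 × 17
6545 = 5 × 7 × 11 × 17
gcd(1045, 1540, 1870, 6545) = 5 × 11 = 55.

55 mm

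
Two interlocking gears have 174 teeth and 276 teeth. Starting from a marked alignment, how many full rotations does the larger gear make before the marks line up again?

29 rotations

The first common completion time is the LCM of the periods.
174 = 2 × 3 × 29
276 = 2^2 × 3 × 23
LCM(174, 276) = 2^2 × 3 × 23 × 29 = 8004.
Rotations for period 276: 8004 / 276 = 29.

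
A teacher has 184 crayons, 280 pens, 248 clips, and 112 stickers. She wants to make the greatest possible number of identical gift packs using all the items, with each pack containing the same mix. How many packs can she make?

The pack count must divide each quantity, so the greatest is gcd(184, 280, 248, 112).
184 = 2^3 × 23
280 = 2^3 × 5 × 7
248 = 2^3 × 31
112 = 2^4 × 7
gcd(184, 280, 248, 112) = 2^3 = 8.

8 packs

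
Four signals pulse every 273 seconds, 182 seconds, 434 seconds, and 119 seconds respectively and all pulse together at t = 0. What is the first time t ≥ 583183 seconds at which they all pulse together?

Joint pulses occur at multiples of LCM(273, 182, 434, 119).
273 = 3 × 7 × 13
182 = 2 × 7 × 13
434 = 2 × 7 × 31
119 = 7 × 17
LCM(273, 182, 434, 119) = 2 × 3 × 7 × 13 × 17 × 31 = 287742.
Smallest multiple of 287742 that is ≥ 583183: ⌈583183/287742⌉ × 287742 = 3 × 287742 = 863226.

863226 seconds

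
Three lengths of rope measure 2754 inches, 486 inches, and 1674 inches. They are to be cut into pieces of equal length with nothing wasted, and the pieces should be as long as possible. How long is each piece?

The greatest length dividing all of 2754, 486, and 1674 is their gcd.
2754 = 2 × 3^4 × 17
486 = 2 × 3^5
1674 = 2 × 3^3 × 31
gcd(2754, 486, 1674) = 2 × 3^3 = 54.

54 inches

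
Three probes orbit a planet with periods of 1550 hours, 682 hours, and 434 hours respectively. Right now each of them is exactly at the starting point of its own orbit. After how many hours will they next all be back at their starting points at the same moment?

119350 hours

We need the least common multiple of the intervals.
1550 = 2 × 5^2 × 31
682 = 2 × 11 × 31
434 = 2 × 7 × 31
LCM(1550, 682, 434) = 2 × 5^2 × 7 × 11 × 31 = 119350.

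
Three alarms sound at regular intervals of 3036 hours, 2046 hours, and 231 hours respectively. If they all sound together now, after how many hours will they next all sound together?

They coincide at every common multiple of the periods; the first is the LCM.
3036 = 2^2 × 3 × 11 × 23
2046 = 2 × 3 × 11 × 31
231 = 3 × 7 × 11
LCM(3036, 2046, 231) = 2^2 × 3 × 7 × 11 × 23 × 31 = 658812.

658812 hours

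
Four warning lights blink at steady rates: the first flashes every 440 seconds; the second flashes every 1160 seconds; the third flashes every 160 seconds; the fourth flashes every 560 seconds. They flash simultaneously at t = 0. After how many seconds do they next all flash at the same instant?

They coincide at every common multiple of the periods; the first is the LCM.
440 = 2^3 × 5 × 11
1160 = 2^3 × 5 × 29
160 = 2^5 × 5
560 = 2^4 × 5 × 7
LCM(440, 1160, 160, 560) = 2^5 × 5 × 7 × 11 × 29 = 357280.

357280 seconds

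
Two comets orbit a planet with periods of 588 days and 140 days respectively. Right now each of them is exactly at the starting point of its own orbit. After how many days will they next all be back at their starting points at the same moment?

They coincide at every common multiple of the periods; the first is the LCM.
588 = 2^2 × 3 × 7^2
140 = 2^2 × 5 × 7
LCM(588, 140) = 2^2 × 3 × 5 × 7^2 = 2940.

2940 days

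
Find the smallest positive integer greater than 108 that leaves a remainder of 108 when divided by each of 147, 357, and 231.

N − 108 must be a common multiple of 147, 357, and 231.
147 = 3 × 7^2
357 = 3 × 7 × 17
231 = 3 × 7 × 11
LCM(147, 357, 231) = 3 × 7^2 × 11 × 17 = 27489.
Smallest N > 108 is LCM + 108 = 27489 + 108 = 27597.

27597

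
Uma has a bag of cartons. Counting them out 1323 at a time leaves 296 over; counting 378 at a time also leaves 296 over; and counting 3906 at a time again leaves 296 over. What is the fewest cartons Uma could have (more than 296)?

N − 296 must be a common multiple of 1323, 378, and 3906.
1323 = 3^3 × 7^2
378 = 2 × 3^3 × 7
3906 = 2 × 3^2 × 7 × 31
LCM(1323, 378, 3906) = 2 × 3^3 × 7^2 × 31 = 82026.
Smallest N > 296 is LCM + 296 = 82026 + 296 = 82322.

82322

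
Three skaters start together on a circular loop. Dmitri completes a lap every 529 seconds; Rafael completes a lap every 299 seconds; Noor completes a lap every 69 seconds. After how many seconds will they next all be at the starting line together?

20631 seconds

We need the least common multiple of the intervals.
529 = 23^2
299 = 13 × 23
69 = 3 × 23
LCM(529, 299, 69) = 3 × 13 × 23^2 = 20631.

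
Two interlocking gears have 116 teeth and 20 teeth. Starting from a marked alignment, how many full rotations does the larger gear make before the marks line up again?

5 rotations

The first common completion time is the LCM of the periods.
116 = 2^2 × 29
20 = 2^2 × 5
LCM(116, 20) = 2^2 × 5 × 29 = 580.
Rotations for period 116: 580 / 116 = 5.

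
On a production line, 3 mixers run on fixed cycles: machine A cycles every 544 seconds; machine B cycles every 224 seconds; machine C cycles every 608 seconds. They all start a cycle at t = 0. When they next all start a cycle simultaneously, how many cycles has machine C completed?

119 cycles

All finish a whole number of cycles simultaneously at t = LCM of the periods.
544 = 2^5 × 17
224 = 2^5 × 7
608 = 2^5 × 19
LCM(544, 224, 608) = 2^5 × 7 × 17 × 19 = 72352.
Cycles for period 608: 72352 / 608 = 119.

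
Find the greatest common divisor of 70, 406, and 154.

70 = 2 × 5 × 7
406 = 2 × 7 × 29
154 = 2 × 7 × 11
gcd(70, 406, 154) = 2 × 7 = 14.

14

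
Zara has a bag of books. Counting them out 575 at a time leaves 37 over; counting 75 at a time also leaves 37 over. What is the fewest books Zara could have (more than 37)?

N − 37 must be a common multiple of 575 and 75.
575 = 5^2 × 23
75 = 3 × 5^2
LCM(575, 75) = 3 × 5^2 × 23 = 1725.
Smallest N > 37 is LCM + 37 = 1725 + 37 = 1762.

1762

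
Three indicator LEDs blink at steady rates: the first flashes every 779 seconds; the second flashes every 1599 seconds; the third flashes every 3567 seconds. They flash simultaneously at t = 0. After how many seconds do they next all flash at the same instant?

881049 seconds

They coincide at every common multiple of the periods; the first is the LCM.
779 = 19 × 41
1599 = 3 × 13 × 41
3567 = 3 × 29 × 41
LCM(779, 1599, 3567) = 3 × 13 × 19 × 29 × 41 = 881049.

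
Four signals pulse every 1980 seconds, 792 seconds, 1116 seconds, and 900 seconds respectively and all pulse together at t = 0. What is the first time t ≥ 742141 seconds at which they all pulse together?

1227600 seconds

Joint pulses occur at multiples of LCM(1980, 792, 1116, 900).
1980 = 2^2 × 3^2 × 5 × 11
792 = 2^3 × 3^2 × 11
1116 = 2^2 × 3^2 × 31
900 = 2^2 × 3^2 × 5^2
LCM(1980, 792, 1116, 900) = 2^3 × 3^2 × 5^2 × 11 × 31 = 613800.
Smallest multiple of 613800 that is ≥ 742141: ⌈742141/613800⌉ × 613800 = 2 × 613800 = 1227600.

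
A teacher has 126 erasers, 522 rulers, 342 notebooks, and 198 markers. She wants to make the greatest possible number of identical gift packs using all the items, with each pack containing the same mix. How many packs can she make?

18 packs

The pack count must divide each quantity, so the greatest is gcd(126, 522, 342, 198).
126 = 2 × 3^2 × 7
522 = 2 × 3^2 × 29
342 = 2 × 3^2 × 19
198 = 2 × 3^2 × 11
gcd(126, 522, 342, 198) = 2 × 3^2 = 18.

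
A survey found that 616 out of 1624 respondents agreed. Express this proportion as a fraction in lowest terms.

11/29

616 = 2^3 × 7 × 11
1624 = 2^3 × 7 × 29
gcd(616, 1624) = 2^3 × 7 = 56.
Divide numerator and denominator by 56: 616/1624 = 11/29.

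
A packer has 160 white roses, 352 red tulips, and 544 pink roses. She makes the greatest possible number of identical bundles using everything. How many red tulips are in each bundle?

Number of bundles = gcd(160, 352, 544).
160 = 2^5 × 5
352 = 2^5 × 11
544 = 2^5 × 17
gcd(160, 352, 544) = 2^5 = 32.
red tulips per bundle = 352 / 32 = 11.

11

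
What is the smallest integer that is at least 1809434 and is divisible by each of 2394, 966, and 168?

The integer must be a common multiple of 2394, 966, and 168, so a multiple of their LCM.
2394 = 2 × 3^2 × 7 × 19
966 = 2 × 3 × 7 × 23
168 = 2^3 × 3 × 7
LCM(2394, 966, 168) = 2^3 × 3^2 × 7 × 19 × 23 = 220248.
Smallest multiple of 220248 that is ≥ 1809434: ⌈1809434/220248⌉ × 220248 = 9 × 220248 = 1982232.

1982232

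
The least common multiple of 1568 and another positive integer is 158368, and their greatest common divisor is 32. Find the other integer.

gcd × lcm = product of the two integers, so the other integer is (32 × 158368) / 1568 = 3232.

3232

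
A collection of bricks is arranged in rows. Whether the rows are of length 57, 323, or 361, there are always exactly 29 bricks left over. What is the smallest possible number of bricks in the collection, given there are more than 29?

18440

N − 29 must be a common multiple of 57, 323, and 361.
57 = 3 × 19
323 = 17 × 19
361 = 19^2
LCM(57, 323, 361) = 3 × 17 × 19^2 = 18411.
Smallest N > 29 is LCM + 29 = 18411 + 29 = 18440.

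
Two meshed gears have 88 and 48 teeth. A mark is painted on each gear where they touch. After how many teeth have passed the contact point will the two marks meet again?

We need the least common multiple of the intervals.
88 = 2^3 × 11
48 = 2^4 × 3
LCM(88, 48) = 2^4 × 3 × 11 = 528.

528 teeth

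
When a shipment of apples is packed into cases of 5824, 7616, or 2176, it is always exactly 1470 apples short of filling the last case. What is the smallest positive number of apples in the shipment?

Being 1470 short of a full case of size k means N ≡ −1470 (mod k), i.e. N + 1470 is a multiple of each size.
5824 = 2^6 × 7 × 13
7616 = 2^6 × 7 × 17
2176 = 2^7 × 17
LCM(5824, 7616, 2176) = 2^7 × 7 × 13 × 17 = 198016.
Smallest positive N is 198016 − 1470 = 196546.

196546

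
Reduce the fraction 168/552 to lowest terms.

168 = 2^3 × 3 × 7
552 = 2^3 × 3 × 23
gcd(168, 552) = 2^3 × 3 = 24.
Divide numerator and denominator by 24: 168/552 = 7/23.

7/23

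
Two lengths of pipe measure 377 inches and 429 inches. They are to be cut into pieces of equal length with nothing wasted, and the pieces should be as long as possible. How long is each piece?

By the Euclidean algorithm:
429 = 1 × 377 + 52
377 = 7 × 52 + 13
52 = 4 × 13 + 0
gcd(377, 429) = 13.

13 inches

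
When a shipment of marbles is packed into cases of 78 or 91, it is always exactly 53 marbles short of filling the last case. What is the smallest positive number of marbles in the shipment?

Being 53 short of a full case of size k means N ≡ −53 (mod k), i.e. N + 53 is a multiple of each size.
78 = 2 × 3 × 13
91 = 7 × 13
LCM(78, 91) = 2 × 3 × 7 × 13 = 546.
Smallest positive N is 546 − 53 = 493.

493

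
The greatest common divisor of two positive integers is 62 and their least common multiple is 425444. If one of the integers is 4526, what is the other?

For two integers, gcd × lcm = product, so the other is (62 × 425444) / 4526 = 26377528 / 4526 = 5828.

5828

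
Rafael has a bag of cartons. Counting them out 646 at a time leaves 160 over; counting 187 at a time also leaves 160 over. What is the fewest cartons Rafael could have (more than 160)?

N − 160 must be a common multiple of 646 and 187.
646 = 2 × 17 × 19
187 = 11 × 17
LCM(646, 187) = 2 × 11 × 17 × 19 = 7106.
Smallest N > 160 is LCM + 160 = 7106 + 160 = 7266.

7266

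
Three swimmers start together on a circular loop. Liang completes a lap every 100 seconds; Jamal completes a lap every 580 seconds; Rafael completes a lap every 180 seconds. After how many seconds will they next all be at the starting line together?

They coincide at every common multiple of the periods; the first is the LCM.
100 = 2^2 × 5^2
580 = 2^2 × 5 × 29
180 = 2^2 × 3^2 × 5
LCM(100, 580, 180) = 2^2 × 3^2 × 5^2 × 29 = 26100.

26100 seconds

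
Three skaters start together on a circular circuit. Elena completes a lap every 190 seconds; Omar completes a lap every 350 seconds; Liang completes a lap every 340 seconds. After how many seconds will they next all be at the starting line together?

226100 seconds

We need the least common multiple of the intervals.
190 = 2 × 5 × 19
350 = 2 × 5^2 × 7
340 = 2^2 × 5 × 17
LCM(190, 350, 340) = 2^2 × 5^2 × 7 × 17 × 19 = 226100.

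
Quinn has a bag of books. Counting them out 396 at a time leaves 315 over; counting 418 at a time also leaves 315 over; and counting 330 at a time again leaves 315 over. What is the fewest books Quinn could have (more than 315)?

37935

N − 315 must be a common multiple of 396, 418, and 330.
396 = 2^2 × 3^2 × 11
418 = 2 × 11 × 19
330 = 2 × 3 × 5 × 11
LCM(396, 418, 330) = 2^2 × 3^2 × 5 × 11 × 19 = 37620.
Smallest N > 315 is LCM + 315 = 37620 + 315 = 37935.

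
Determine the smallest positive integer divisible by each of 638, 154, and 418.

84854

638 = 2 × 11 × 29
154 = 2 × 7 × 11
418 = 2 × 11 × 19
LCM(638, 154, 418) = 2 × 7 × 11 × 19 × 29 = 84854.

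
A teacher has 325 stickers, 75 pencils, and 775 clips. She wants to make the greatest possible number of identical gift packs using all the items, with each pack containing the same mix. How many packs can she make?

The pack count must divide each quantity, so the greatest is gcd(325, 75, 775).
325 = 5^2 × 13
75 = 3 × 5^2
775 = 5^2 × 31
gcd(325, 75, 775) = 5^2 = 25.

25 packs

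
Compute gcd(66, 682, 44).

22

66 = 2 × 3 × 11
682 = 2 × 11 × 31
44 = 2^2 × 11
gcd(66, 682, 44) = 2 × 11 = 22.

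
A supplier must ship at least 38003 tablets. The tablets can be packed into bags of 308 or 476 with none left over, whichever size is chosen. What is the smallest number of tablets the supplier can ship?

41888

The number of tablets must be a common multiple of 308 and 476, so a multiple of their LCM.
308 = 2^2 × 7 × 11
476 = 2^2 × 7 × 17
LCM(308, 476) = 2^2 × 7 × 11 × 17 = 5236.
Smallest multiple of 5236 that is ≥ 38003: ⌈38003/5236⌉ × 5236 = 8 × 5236 = 41888.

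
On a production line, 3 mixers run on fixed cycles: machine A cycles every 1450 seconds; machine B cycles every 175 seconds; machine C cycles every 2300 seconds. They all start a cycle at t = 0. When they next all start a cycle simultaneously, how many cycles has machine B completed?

The first common completion time is the LCM of the periods.
1450 = 2 × 5^2 × 29
175 = 5^2 × 7
2300 = 2^2 × 5^2 × 23
LCM(1450, 175, 2300) = 2^2 × 5^2 × 7 × 23 × 29 = 466900.
Cycles for period 175: 466900 / 175 = 2668.

2668 cycles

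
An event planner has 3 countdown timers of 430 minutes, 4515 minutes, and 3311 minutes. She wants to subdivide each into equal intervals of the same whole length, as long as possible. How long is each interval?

43 minutes

The interval must divide each timer length; the longest such is the gcd.
430 = 2 × 5 × 43
4515 = 3 × 5 × 7 × 43
3311 = 7 × 11 × 43
gcd(430, 4515, 3311) = 43.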